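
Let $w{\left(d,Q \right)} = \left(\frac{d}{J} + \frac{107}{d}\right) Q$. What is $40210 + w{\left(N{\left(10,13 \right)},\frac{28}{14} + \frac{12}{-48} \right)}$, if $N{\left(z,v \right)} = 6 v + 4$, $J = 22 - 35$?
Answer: $\frac{171418109}{4264} \approx 40201.0$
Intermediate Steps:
$J = -13$
$N{\left(z,v \right)} = 4 + 6 v$
$w{\left(d,Q \right)} = Q \left(\frac{107}{d} - \frac{d}{13}\right)$ ($w{\left(d,Q \right)} = \left(\frac{d}{-13} + \frac{107}{d}\right) Q = \left(d \left(- \frac{1}{13}\right) + \frac{107}{d}\right) Q = \left(- \frac{d}{13} + \frac{107}{d}\right) Q = \left(\frac{107}{d} - \frac{d}{13}\right) Q = Q \left(\frac{107}{d} - \frac{d}{13}\right)$)
$40210 + w{\left(N{\left(10,13 \right)},\frac{28}{14} + \frac{12}{-48} \right)} = 40210 + \frac{\left(\frac{28}{14} + \frac{12}{-48}\right) \left(1391 - \left(4 + 6 \cdot 13\right)^{2}\right)}{13 \left(4 + 6 \cdot 13\right)} = 40210 + \frac{\left(28 \cdot \frac{1}{14} + 12 \left(- \frac{1}{48}\right)\right) \left(1391 - \left(4 + 78\right)^{2}\right)}{13 \left(4 + 78\right)} = 40210 + \frac{\left(2 - \frac{1}{4}\right) \left(1391 - 82^{2}\right)}{13 \cdot 82} = 40210 + \frac{1}{13} \cdot \frac{7}{4} \cdot \frac{1}{82} \left(1391 - 6724\right) = 40210 + \frac{1}{13} \cdot \frac{7}{4} \cdot \frac{1}{82} \left(-5333\right) = 40210 - \frac{37331}{4264} = \frac{171418109}{4264}$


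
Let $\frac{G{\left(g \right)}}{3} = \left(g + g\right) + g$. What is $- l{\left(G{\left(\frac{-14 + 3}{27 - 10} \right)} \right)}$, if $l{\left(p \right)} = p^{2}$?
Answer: $- \frac{9801}{289} \approx -33.914$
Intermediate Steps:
$G{\left(g \right)} = 9 g$ ($G{\left(g \right)} = 3 \left(\left(g + g\right) + g\right) = 3 \left(2 g + g\right) = 3 \cdot 3 g = 9 g$)
$- l{\left(G{\left(\frac{-14 + 3}{27 - 10} \right)} \right)} = - \left(9 \frac{-14 + 3}{27 - 10}\right)^{2} = - \left(9 \left(- \frac{11}{17}\right)\right)^{2} = - \left(- \frac{99}{17}\right)^{2} = \left(-1\right) \frac{9801}{289} = - \frac{9801}{289}$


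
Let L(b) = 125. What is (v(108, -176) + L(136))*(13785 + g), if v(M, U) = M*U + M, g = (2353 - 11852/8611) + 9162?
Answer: -4090067061200/8611 ≈ -4.7498e+8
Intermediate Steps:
g = 99143813/8611 (g = (2353 - 11852*1/8611) + 9162 = (2353 - 11852/8611) + 9162 = 20249831/8611 + 9162 = 99143813/8611 ≈ 11514.)
v(M, U) = M + M*U
(v(108, -176) + L(136))*(13785 + g) = (108*(1 - 176) + 125)*(13785 + 99143813/8611) = (108*(-175) + 125)*(217846448/8611) = (-18900 + 125)*(217846448/8611) = -18775*217846448/8611 = -4090067061200/8611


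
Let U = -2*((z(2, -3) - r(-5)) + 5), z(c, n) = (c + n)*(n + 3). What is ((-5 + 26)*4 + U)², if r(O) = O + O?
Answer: 2916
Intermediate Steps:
z(c, n) = (3 + n)*(c + n) (z(c, n) = (c + n)*(3 + n) = (3 + n)*(c + n))
r(O) = 2*O
U = -30 (U = -2*((((-3)² + 3*2 + 3*(-3) + 2*(-3)) - 2*(-5)) + 5) = -2*(((9 + 6 - 9 - 6) - 1*(-10)) + 5) = -2*((0 + 10) + 5) = -2*(10 + 5) = -2*15 = -30)
((-5 + 26)*4 + U)² = ((-5 + 26)*4 - 30)² = (21*4 - 30)² = (84 - 30)² = 54² = 2916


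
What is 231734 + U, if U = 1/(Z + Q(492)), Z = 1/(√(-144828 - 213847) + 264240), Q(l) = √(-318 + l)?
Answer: (26211305687 + 3236078932310170*√174 - 231734*I*√14347)/(52848 + 13964627255*√174 - I*√14347) ≈ 2.3173e+5 + 4.9226e-11*I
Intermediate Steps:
Z = 1/(264240 + 5*I*√14347) (Z = 1/(√(-358675) + 264240) = 1/(5*I*√14347 + 264240) = 1/(264240 + 5*I*√14347) ≈ 3.7844e-6 - 8.577e-9*I)
U = 1/(52848/13964627255 + √174 - I*√14347/13964627255) (U = 1/((52848/13964627255 - I*√14347/13964627255) + √(-318 + 492)) = 1/((52848/13964627255 - I*√14347/13964627255) + √174) = 1/(52848/13964627255 + √174 - I*√14347/13964627255) ≈ 0.07581 + 0.e-10*I)
231734 + U = 231734 + 13964627255/(52848 + 13964627255*√174 - I*√14347)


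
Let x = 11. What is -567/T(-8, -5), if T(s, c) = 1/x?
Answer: -6237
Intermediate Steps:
T(s, c) = 1/11
-567/T(-8, -5) = -567/(1/11) = 11*(-567) = -6237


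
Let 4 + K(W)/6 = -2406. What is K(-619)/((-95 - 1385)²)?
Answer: -723/109520 ≈ -0.0066015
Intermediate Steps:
K(W) = -14460 (K(W) = -24 + 6*(-2406) = -24 - 14436 = -14460)
K(-619)/((-95 - 1385)²) = -14460/(-95 - 1385)² = -14460/((-1480)²) = -14460/2190400 = -14460*1/2190400 = -723/109520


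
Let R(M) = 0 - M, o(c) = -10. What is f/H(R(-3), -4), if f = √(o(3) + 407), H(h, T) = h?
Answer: √397/3 ≈ 6.6416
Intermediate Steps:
R(M) = -M
f = √397 (f = √(-10 + 407) = √397 ≈ 19.925)
f/H(R(-3), -4) = √397/((-1*(-3))) = √397/3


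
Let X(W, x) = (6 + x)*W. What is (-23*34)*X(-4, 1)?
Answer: 21896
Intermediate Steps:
X(W, x) = W*(6 + x)
(-23*34)*X(-4, 1) = (-23*34)*(-4*(6 + 1)) = -(-3128)*7 = -782*(-28) = 21896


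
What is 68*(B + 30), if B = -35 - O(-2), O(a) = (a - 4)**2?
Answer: -2788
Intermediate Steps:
O(a) = (-4 + a)**2
B = -71 (B = -35 - (-4 - 2)**2 = -35 - 1*(-6)**2 = -35 - 1*36 = -35 - 36 = -71)
68*(B + 30) = 68*(-71 + 30) = 68*(-41) = -2788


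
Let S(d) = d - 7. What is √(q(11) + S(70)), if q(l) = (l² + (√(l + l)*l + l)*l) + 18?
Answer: √(323 + 121*√22) ≈ 29.842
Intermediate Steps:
q(l) = 18 + l² + l*(l + √2*l^(3/2)) (q(l) = (l² + (√(2*l)*l + l)*l) + 18 = (l² + ((√2*√l)*l + l)*l) + 18 = (l² + (√2*l^(3/2) + l)*l) + 18 = (l² + (l + √2*l^(3/2))*l) + 18 = (l² + l*(l + √2*l^(3/2))) + 18 = 18 + l² + l*(l + √2*l^(3/2)))
S(d) = -7 + d
√(q(11) + S(70)) = √((18 + 2*11² + √2*11^(5/2)) + (-7 + 70)) = √((18 + 2*121 + √2*(121*√11)) + 63) = √((18 + 242 + 121*√22) + 63) = √((260 + 121*√22) + 63) = √(323 + 121*√22)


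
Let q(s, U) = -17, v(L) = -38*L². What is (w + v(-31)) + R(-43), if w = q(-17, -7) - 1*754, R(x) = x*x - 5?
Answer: -35445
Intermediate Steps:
R(x) = -5 + x² (R(x) = x² - 5 = -5 + x²)
w = -771 (w = -17 - 1*754 = -17 - 754 = -771)
(w + v(-31)) + R(-43) = (-771 - 38*(-31)²) + (-5 + (-43)²) = (-771 - 38*961) + (-5 + 1849) = (-771 - 36518) + 1844 = -37289 + 1844 = -35445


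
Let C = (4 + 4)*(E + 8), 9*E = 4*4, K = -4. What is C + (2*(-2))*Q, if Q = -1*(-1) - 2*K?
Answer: 380/9 ≈ 42.222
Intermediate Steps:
E = 16/9 (E = (4*4)/9 = (1/9)*16 = 16/9 ≈ 1.7778)
Q = 9 (Q = -1*(-1) - 2*(-4) = 1 + 8 = 9)
C = 704/9 (C = (4 + 4)*(16/9 + 8) = 8*(88/9) = 704/9 ≈ 78.222)
C + (2*(-2))*Q = 704/9 + (2*(-2))*9 = 704/9 - 4*9 = 704/9 - 36 = 380/9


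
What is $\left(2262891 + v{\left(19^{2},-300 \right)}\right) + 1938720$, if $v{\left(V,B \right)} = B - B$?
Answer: $4201611$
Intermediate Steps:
$v{\left(V,B \right)} = 0$
$\left(2262891 + v{\left(19^{2},-300 \right)}\right) + 1938720 = \left(2262891 + 0\right) + 1938720 = 2262891 + 1938720 = 4201611$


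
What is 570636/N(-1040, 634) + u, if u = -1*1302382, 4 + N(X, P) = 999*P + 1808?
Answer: -413616702152/317585 ≈ -1.3024e+6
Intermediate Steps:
N(X, P) = 1804 + 999*P (N(X, P) = -4 + (999*P + 1808) = -4 + (1808 + 999*P) = 1804 + 999*P)
u = -1302382
570636/N(-1040, 634) + u = 570636/(1804 + 999*634) - 1302382 = 570636/(1804 + 633366) - 1302382 = 570636/635170 - 1302382 = 570636*(1/635170) - 1302382 = 285318/317585 - 1302382 = -413616702152/317585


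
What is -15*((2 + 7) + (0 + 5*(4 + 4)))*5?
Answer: -3675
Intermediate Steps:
-15*((2 + 7) + (0 + 5*(4 + 4)))*5 = -15*(9 + (0 + 5*8))*5 = -15*(9 + (0 + 40))*5 = -15*(9 + 40)*5 = -15*49*5 = -735*5 = -3675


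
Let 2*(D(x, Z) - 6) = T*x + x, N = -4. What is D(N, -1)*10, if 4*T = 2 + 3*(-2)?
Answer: 60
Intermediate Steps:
T = -1 (T = (2 + 3*(-2))/4 = (2 - 6)/4 = (1/4)*(-4) = -1)
D(x, Z) = 6 (D(x, Z) = 6 + (-x + x)/2 = 6 + (1/2)*0 = 6 + 0 = 6)
D(N, -1)*10 = 6*10 = 60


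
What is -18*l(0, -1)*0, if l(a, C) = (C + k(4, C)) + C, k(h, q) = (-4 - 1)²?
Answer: 0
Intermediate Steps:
k(h, q) = 25 (k(h, q) = (-5)² = 25)
l(a, C) = 25 + 2*C (l(a, C) = (C + 25) + C = (25 + C) + C = 25 + 2*C)
-18*l(0, -1)*0 = -18*(25 + 2*(-1))*0 = -18*(25 - 2)*0 = -18*23*0 = -414*0 = 0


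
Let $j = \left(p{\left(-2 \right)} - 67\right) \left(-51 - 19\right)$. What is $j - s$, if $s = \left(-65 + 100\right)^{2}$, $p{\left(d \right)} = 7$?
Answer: $2975$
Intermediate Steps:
$s = 1225$ ($s = 35^{2} = 1225$)
$j = 4200$ ($j = \left(7 - 67\right) \left(-51 - 19\right) = - 60 \left(-51 - 19\right) = \left(-60\right) \left(-70\right) = 4200$)
$j - s = 4200 - 1225 = 2975$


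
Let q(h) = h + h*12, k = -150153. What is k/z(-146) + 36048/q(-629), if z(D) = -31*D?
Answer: -1390954329/37009102 ≈ -37.584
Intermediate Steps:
q(h) = 13*h (q(h) = h + 12*h = 13*h)
k/z(-146) + 36048/q(-629) = -150153/((-31*(-146))) + 36048/((13*(-629))) = -150153/4526 + 36048/(-8177) = -150153*1/4526 + 36048*(-1/8177) = -150153/4526 - 36048/8177 = -1390954329/37009102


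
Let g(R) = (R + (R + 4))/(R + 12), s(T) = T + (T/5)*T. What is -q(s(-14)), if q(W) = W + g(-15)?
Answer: -508/15 ≈ -33.867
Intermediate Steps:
s(T) = T + T²/5 (s(T) = T + (T*(⅕))*T = T + (T/5)*T = T + T²/5)
g(R) = (4 + 2*R)/(12 + R) (g(R) = (R + (4 + R))/(12 + R) = (4 + 2*R)/(12 + R))
q(W) = 26/3 + W (q(W) = W + 2*(2 - 15)/(12 - 15) = W + 2*(-13)/(-3) = W + 2*(-⅓)*(-13) = W + 26/3 = 26/3 + W)
-q(s(-14)) = -(26/3 + (⅕)*(-14)*(5 - 14)) = -(26/3 + (⅕)*(-14)*(-9)) = -(26/3 + 126/5) = -1*508/15 = -508/15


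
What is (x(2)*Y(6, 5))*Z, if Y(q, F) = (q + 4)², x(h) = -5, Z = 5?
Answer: -2500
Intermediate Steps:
Y(q, F) = (4 + q)²
(x(2)*Y(6, 5))*Z = -5*(4 + 6)²*5 = -5*10²*5 = -5*100*5 = -500*5 = -2500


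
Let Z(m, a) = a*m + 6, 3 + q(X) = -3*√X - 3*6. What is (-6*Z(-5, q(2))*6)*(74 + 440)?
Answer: -2053944 - 277560*√2 ≈ -2.4465e+6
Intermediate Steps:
q(X) = -21 - 3*√X (q(X) = -3 + (-3*√X - 3*6) = -3 + (-3*√X - 18) = -3 + (-18 - 3*√X) = -21 - 3*√X)
Z(m, a) = 6 + a*m
(-6*Z(-5, q(2))*6)*(74 + 440) = (-6*(6 + (-21 - 3*√2)*(-5))*6)*(74 + 440) = (-6*(6 + (105 + 15*√2))*6)*514 = (-6*(111 + 15*√2)*6)*514 = ((-666 - 90*√2)*6)*514 = (-3996 - 540*√2)*514 = -2053944 - 277560*√2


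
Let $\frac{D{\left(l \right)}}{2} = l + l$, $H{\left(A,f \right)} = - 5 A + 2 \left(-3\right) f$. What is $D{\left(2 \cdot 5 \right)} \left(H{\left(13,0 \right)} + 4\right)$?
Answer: $-2440$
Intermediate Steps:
$H{\left(A,f \right)} = - 6 f - 5 A$ ($H{\left(A,f \right)} = - 5 A - 6 f = - 6 f - 5 A$)
$D{\left(l \right)} = 4 l$ ($D{\left(l \right)} = 2 \left(l + l\right) = 2 \cdot 2 l = 4 l$)
$D{\left(2 \cdot 5 \right)} \left(H{\left(13,0 \right)} + 4\right) = 4 \cdot 2 \cdot 5 \left(\left(\left(-6\right) 0 - 65\right) + 4\right) = 4 \cdot 10 \left(\left(0 - 65\right) + 4\right) = 40 \left(-65 + 4\right) = 40 \left(-61\right) = -2440$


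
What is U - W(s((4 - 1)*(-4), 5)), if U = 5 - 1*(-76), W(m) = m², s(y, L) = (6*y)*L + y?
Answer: -138303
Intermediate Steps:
s(y, L) = y + 6*L*y (s(y, L) = 6*L*y + y = y + 6*L*y)
U = 81 (U = 5 + 76 = 81)
U - W(s((4 - 1)*(-4), 5)) = 81 - (((4 - 1)*(-4))*(1 + 6*5))² = 81 - ((3*(-4))*(1 + 30))² = 81 - (-12*31)² = 81 - 1*(-372)² = 81 - 1*138384 = 81 - 138384 = -138303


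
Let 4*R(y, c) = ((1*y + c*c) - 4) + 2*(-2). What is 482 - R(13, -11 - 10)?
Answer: 741/2 ≈ 370.50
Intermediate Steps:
R(y, c) = -2 + y/4 + c²/4 (R(y, c) = (((1*y + c*c) - 4) + 2*(-2))/4 = (((y + c²) - 4) - 4)/4 = ((-4 + y + c²) - 4)/4 = (-8 + y + c²)/4 = -2 + y/4 + c²/4)
482 - R(13, -11 - 10) = 482 - (-2 + (¼)*13 + (-11 - 10)²/4) = 482 - (-2 + 13/4 + (¼)*(-21)²) = 482 - (-2 + 13/4 + (¼)*441) = 482 - (-2 + 13/4 + 441/4) = 482 - 1*223/2 = 482 - 223/2 = 741/2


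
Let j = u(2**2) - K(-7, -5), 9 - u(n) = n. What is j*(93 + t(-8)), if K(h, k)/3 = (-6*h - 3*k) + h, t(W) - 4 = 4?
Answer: -14645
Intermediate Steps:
t(W) = 8 (t(W) = 4 + 4 = 8)
u(n) = 9 - n
K(h, k) = -15*h - 9*k (K(h, k) = 3*((-6*h - 3*k) + h) = 3*(-5*h - 3*k) = -15*h - 9*k)
j = -145 (j = (9 - 1*2**2) - (-15*(-7) - 9*(-5)) = (9 - 1*4) - (105 + 45) = (9 - 4) - 1*150 = 5 - 150 = -145)
j*(93 + t(-8)) = -145*(93 + 8) = -145*101 = -14645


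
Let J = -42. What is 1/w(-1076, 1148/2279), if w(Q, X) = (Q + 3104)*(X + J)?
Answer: -2279/191787960 ≈ -1.1883e-5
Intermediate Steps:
w(Q, X) = (-42 + X)*(3104 + Q) (w(Q, X) = (Q + 3104)*(X - 42) = (3104 + Q)*(-42 + X) = (-42 + X)*(3104 + Q))
1/w(-1076, 1148/2279) = 1/(-130368 - 42*(-1076) + 3104*(1148/2279) - 1235248/2279) = 1/(-130368 + 45192 + 3104*(1148*(1/2279)) - 1235248/2279) = 1/(-130368 + 45192 + 3104*(1148/2279) - 1076*1148/2279) = 1/(-130368 + 45192 + 3563392/2279 - 1235248/2279) = 1/(-191787960/2279) = -2279/191787960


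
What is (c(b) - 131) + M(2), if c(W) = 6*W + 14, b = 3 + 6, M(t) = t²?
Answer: -59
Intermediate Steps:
b = 9
c(W) = 14 + 6*W
(c(b) - 131) + M(2) = ((14 + 6*9) - 131) + 2² = ((14 + 54) - 131) + 4 = (68 - 131) + 4 = -63 + 4 = -59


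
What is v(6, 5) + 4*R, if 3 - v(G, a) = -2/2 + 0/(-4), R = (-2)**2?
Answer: 20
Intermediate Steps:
R = 4
v(G, a) = 4 (v(G, a) = 3 - (-2/2 + 0/(-4)) = 3 - (-2*1/2 + 0*(-1/4)) = 3 - (-1 + 0) = 3 - 1*(-1) = 3 + 1 = 4)
v(6, 5) + 4*R = 4 + 4*4 = 4 + 16 = 20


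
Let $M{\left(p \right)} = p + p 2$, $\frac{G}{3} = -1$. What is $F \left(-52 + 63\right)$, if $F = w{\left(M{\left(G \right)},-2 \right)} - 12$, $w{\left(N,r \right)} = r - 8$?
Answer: $-242$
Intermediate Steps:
$G = -3$ ($G = 3 \left(-1\right) = -3$)
$M{\left(p \right)} = 3 p$ ($M{\left(p \right)} = p + 2 p = 3 p$)
$w{\left(N,r \right)} = -8 + r$
$F = -22$ ($F = \left(-8 - 2\right) - 12 = -10 - 12 = -22$)
$F \left(-52 + 63\right) = - 22 \left(-52 + 63\right) = \left(-22\right) 11 = -242$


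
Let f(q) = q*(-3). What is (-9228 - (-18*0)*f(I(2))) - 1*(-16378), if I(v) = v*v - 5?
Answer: 7150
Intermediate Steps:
I(v) = -5 + v² (I(v) = v² - 5 = -5 + v²)
f(q) = -3*q
(-9228 - (-18*0)*f(I(2))) - 1*(-16378) = (-9228 - (-18*0)*(-3*(-5 + 2²))) - 1*(-16378) = (-9228 - 0*(-3*(-5 + 4))) + 16378 = (-9228 - 0*(-3*(-1))) + 16378 = (-9228 - 0*3) + 16378 = (-9228 - 1*0) + 16378 = (-9228 + 0) + 16378 = -9228 + 16378 = 7150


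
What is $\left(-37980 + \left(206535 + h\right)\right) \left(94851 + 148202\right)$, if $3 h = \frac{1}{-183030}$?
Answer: $\frac{22495008431449297}{549090} \approx 4.0968 \cdot 10^{10}$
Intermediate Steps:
$h = - \frac{1}{549090}$ ($h = \frac{1}{3 \left(-183030\right)} = \frac{1}{3} \left(- \frac{1}{183030}\right) = - \frac{1}{549090} \approx -1.8212 \cdot 10^{-6}$)
$\left(-37980 + \left(206535 + h\right)\right) \left(94851 + 148202\right) = \left(-37980 + \left(206535 - \frac{1}{549090}\right)\right) \left(94851 + 148202\right) = \left(-37980 + \frac{113406303149}{549090}\right) 243053 = \frac{92551864949}{549090} \cdot 243053 = \frac{22495008431449297}{549090}$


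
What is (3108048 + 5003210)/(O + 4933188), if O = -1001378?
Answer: 4055629/1965905 ≈ 2.0630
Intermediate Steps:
(3108048 + 5003210)/(O + 4933188) = (3108048 + 5003210)/(-1001378 + 4933188) = 8111258/3931810 = 8111258*(1/3931810) = 4055629/1965905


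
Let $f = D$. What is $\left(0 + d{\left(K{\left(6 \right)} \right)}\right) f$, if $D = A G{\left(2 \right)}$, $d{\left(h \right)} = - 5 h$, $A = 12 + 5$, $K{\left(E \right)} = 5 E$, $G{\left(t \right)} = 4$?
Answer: $-10200$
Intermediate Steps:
$A = 17$
$D = 68$ ($D = 17 \cdot 4 = 68$)
$f = 68$
$\left(0 + d{\left(K{\left(6 \right)} \right)}\right) f = \left(0 - 5 \cdot 5 \cdot 6\right) 68 = \left(0 - 150\right) 68 = \left(-150\right) 68 = -10200$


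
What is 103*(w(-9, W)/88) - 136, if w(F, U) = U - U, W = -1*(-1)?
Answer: -136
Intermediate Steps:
W = 1
w(F, U) = 0
103*(w(-9, W)/88) - 136 = 103*(0/88) - 136 = 103*(0*(1/88)) - 136 = 103*0 - 136 = 0 - 136 = -136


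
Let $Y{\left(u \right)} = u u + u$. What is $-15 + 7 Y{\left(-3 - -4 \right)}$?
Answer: $-1$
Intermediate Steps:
$Y{\left(u \right)} = u + u^{2}$ ($Y{\left(u \right)} = u^{2} + u = u + u^{2}$)
$-15 + 7 Y{\left(-3 - -4 \right)} = -15 + 7 \left(-3 - -4\right) \left(1 - -1\right) = -15 + 7 \left(-3 + 4\right) \left(1 + \left(-3 + 4\right)\right) = -15 + 7 \cdot 1 \left(1 + 1\right) = -15 + 7 \cdot 1 \cdot 2 = -15 + 7 \cdot 2 = -15 + 14 = -1$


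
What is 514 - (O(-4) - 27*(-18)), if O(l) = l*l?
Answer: 12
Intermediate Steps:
O(l) = l²
514 - (O(-4) - 27*(-18)) = 514 - ((-4)² - 27*(-18)) = 514 - (16 + 486) = 514 - 1*502 = 514 - 502 = 12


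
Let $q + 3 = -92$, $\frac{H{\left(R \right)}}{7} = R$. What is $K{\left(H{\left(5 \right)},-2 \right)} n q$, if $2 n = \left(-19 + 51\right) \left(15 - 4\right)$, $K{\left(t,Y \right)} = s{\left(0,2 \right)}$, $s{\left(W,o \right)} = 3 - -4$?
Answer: $-117040$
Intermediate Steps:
$s{\left(W,o \right)} = 7$ ($s{\left(W,o \right)} = 3 + 4 = 7$)
$H{\left(R \right)} = 7 R$
$q = -95$ ($q = -3 - 92 = -95$)
$K{\left(t,Y \right)} = 7$
$n = 176$ ($n = \frac{\left(-19 + 51\right) \left(15 - 4\right)}{2} = \frac{32 \cdot 11}{2} = \frac{1}{2} \cdot 352 = 176$)
$K{\left(H{\left(5 \right)},-2 \right)} n q = 7 \cdot 176 \left(-95\right) = 1232 \left(-95\right) = -117040$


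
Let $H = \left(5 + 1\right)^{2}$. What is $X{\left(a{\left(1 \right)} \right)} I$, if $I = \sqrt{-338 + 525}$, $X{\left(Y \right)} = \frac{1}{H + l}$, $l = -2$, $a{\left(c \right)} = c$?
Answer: $\frac{\sqrt{187}}{34} \approx 0.4022$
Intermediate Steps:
$H = 36$ ($H = 6^{2} = 36$)
$X{\left(Y \right)} = \frac{1}{34}$ ($X{\left(Y \right)} = \frac{1}{36 - 2} = \frac{1}{34}$)
$I = \sqrt{187} \approx 13.675$
$X{\left(a{\left(1 \right)} \right)} I = \frac{\sqrt{187}}{34}$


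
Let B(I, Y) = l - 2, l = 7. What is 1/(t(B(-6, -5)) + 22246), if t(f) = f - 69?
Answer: 1/22182 ≈ 4.5082e-5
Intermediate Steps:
B(I, Y) = 5 (B(I, Y) = 7 - 2 = 5)
t(f) = -69 + f
1/(t(B(-6, -5)) + 22246) = 1/((-69 + 5) + 22246) = 1/(-64 + 22246) = 1/22182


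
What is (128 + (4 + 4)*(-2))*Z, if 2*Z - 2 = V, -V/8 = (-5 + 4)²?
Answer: -336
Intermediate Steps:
V = -8 (V = -8*(-5 + 4)² = -8*(-1)² = -8*1 = -8)
Z = -3 (Z = 1 + (½)*(-8) = 1 - 4 = -3)
(128 + (4 + 4)*(-2))*Z = (128 + (4 + 4)*(-2))*(-3) = (128 + 8*(-2))*(-3) = (128 - 16)*(-3) = 112*(-3) = -336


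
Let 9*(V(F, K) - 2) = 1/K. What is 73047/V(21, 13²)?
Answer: 111104487/3043 ≈ 36512.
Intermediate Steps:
V(F, K) = 2 + 1/(9*K)
73047/V(21, 13²) = 73047/(2 + 1/(9*(13²))) = 73047/(2 + (⅑)/169) = 73047/(2 + (⅑)*(1/169)) = 73047/(2 + 1/1521) = 73047/(3043/1521) = 73047*(1521/3043) = 111104487/3043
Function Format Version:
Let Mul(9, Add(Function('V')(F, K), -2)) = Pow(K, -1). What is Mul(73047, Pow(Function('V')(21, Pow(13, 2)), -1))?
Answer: Rational(111104487, 3043) ≈ 36512.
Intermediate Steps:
Function('V')(F, K) = Add(2, Mul(Rational(1, 9), Pow(K, -1)))
Mul(73047, Pow(Function('V')(21, Pow(13, 2)), -1)) = Mul(73047, Pow(Add(2, Mul(Rational(1, 9), Pow(Pow(13, 2), -1))), -1)) = Mul(73047, Pow(Add(2, Mul(Rational(1, 9), Pow(169, -1))), -1)) = Mul(73047, Pow(Add(2, Mul(Rational(1, 9), Rational(1, 169))), -1)) = Mul(73047, Pow(Add(2, Rational(1, 1521)), -1)) = Mul(73047, Pow(Rational(3043, 1521), -1)) = Mul(73047, Rational(1521, 3043)) = Rational(111104487, 3043)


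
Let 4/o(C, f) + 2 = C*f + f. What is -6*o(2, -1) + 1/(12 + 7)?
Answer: 461/95 ≈ 4.8526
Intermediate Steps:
o(C, f) = 4/(-2 + f + C*f) (o(C, f) = 4/(-2 + (C*f + f)) = 4/(-2 + (f + C*f)) = 4/(-2 + f + C*f))
-6*o(2, -1) + 1/(12 + 7) = -24/(-2 - 1 + 2*(-1)) + 1/(12 + 7) = -24/(-2 - 1 - 2) + 1/19 = -24/(-5) + 1/19 = -24*(-1)/5 + 1/19 = -6*(-4/5) + 1/19 = 24/5 + 1/19 = 461/95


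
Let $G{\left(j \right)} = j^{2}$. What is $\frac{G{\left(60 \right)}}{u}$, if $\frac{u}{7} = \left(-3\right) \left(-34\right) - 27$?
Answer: $\frac{48}{7} \approx 6.8571$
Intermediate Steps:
$u = 525$ ($u = 7 \left(\left(-3\right) \left(-34\right) - 27\right) = 7 \left(102 - 27\right) = 7 \cdot 75 = 525$)
$\frac{G{\left(60 \right)}}{u} = \frac{60^{2}}{525} = 3600 \cdot \frac{1}{525} = \frac{48}{7}$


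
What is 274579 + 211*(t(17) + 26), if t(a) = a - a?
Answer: 280065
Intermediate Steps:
t(a) = 0
274579 + 211*(t(17) + 26) = 274579 + 211*(0 + 26) = 274579 + 211*26 = 274579 + 5486 = 280065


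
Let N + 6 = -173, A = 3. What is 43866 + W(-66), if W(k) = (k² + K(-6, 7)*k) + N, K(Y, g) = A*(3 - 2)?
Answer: 47845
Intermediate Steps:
K(Y, g) = 3 (K(Y, g) = 3*(3 - 2) = 3*1 = 3)
N = -179 (N = -6 - 173 = -179)
W(k) = -179 + k² + 3*k (W(k) = (k² + 3*k) - 179 = -179 + k² + 3*k)
43866 + W(-66) = 43866 + (-179 + (-66)² + 3*(-66)) = 43866 + (-179 + 4356 - 198) = 43866 + 3979 = 47845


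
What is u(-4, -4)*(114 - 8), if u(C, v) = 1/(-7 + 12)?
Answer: 106/5 ≈ 21.200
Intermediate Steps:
u(C, v) = ⅕ (u(C, v) = 1/5 = ⅕)
u(-4, -4)*(114 - 8) = (114 - 8)/5 = (⅕)*106 = 106/5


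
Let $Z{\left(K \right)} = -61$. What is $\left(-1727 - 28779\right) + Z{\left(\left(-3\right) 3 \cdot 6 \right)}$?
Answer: $-30567$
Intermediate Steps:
$\left(-1727 - 28779\right) + Z{\left(\left(-3\right) 3 \cdot 6 \right)} = \left(-1727 - 28779\right) - 61 = -30506 - 61 = -30567$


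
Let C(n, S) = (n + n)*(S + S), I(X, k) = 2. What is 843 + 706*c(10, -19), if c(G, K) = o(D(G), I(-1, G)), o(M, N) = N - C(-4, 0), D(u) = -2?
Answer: 2255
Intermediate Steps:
C(n, S) = 4*S*n (C(n, S) = (2*n)*(2*S) = 4*S*n)
o(M, N) = N (o(M, N) = N - 4*0*(-4) = N - 1*0 = N + 0 = N)
c(G, K) = 2
843 + 706*c(10, -19) = 843 + 706*2 = 843 + 1412 = 2255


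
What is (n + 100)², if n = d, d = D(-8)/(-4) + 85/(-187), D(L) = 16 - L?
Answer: 1058841/121 ≈ 8750.8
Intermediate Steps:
d = -71/11 (d = (16 - 1*(-8))/(-4) + 85/(-187) = (16 + 8)*(-¼) + 85*(-1/187) = 24*(-¼) - 5/11 = -6 - 5/11 = -71/11 ≈ -6.4545)
n = -71/11 ≈ -6.4545
(n + 100)² = (-71/11 + 100)² = (1029/11)² = 1058841/121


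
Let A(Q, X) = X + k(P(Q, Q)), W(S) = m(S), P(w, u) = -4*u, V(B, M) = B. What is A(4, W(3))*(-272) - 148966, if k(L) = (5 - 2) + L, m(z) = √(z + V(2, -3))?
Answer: -145430 - 272*√5 ≈ -1.4604e+5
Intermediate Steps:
m(z) = √(2 + z) (m(z) = √(z + 2) = √(2 + z))
k(L) = 3 + L
W(S) = √(2 + S)
A(Q, X) = 3 + X - 4*Q (A(Q, X) = X + (3 - 4*Q) = 3 + X - 4*Q)
A(4, W(3))*(-272) - 148966 = (3 + √(2 + 3) - 4*4)*(-272) - 148966 = (3 + √5 - 16)*(-272) - 148966 = (-13 + √5)*(-272) - 148966 = (3536 - 272*√5) - 148966 = -145430 - 272*√5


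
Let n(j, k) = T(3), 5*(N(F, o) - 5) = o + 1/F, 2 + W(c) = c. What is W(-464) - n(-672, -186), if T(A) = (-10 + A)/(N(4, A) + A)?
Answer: -80478/173 ≈ -465.19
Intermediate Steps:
W(c) = -2 + c
N(F, o) = 5 + o/5 + 1/(5*F) (N(F, o) = 5 + (o + 1/F)/5 = 5 + (o/5 + 1/(5*F)) = 5 + o/5 + 1/(5*F))
T(A) = (-10 + A)/(101/20 + 6*A/5) (T(A) = (-10 + A)/((⅕)*(1 + 4*(25 + A))/4 + A) = (-10 + A)/((⅕)*(¼)*(1 + (100 + 4*A)) + A) = (-10 + A)/((⅕)*(¼)*(101 + 4*A) + A) = (-10 + A)/((101/20 + A/5) + A) = (-10 + A)/(101/20 + 6*A/5))
n(j, k) = -140/173 (n(j, k) = 20*(-10 + 3)/(101 + 24*3) = 20*(-7)/(101 + 72) = 20*(-7)/173 = 20*(1/173)*(-7) = -140/173)
W(-464) - n(-672, -186) = (-2 - 464) - 1*(-140/173) = -466 + 140/173 = -80478/173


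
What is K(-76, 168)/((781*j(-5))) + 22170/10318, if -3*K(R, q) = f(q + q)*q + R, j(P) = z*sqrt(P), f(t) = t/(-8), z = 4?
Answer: 11085/5159 - 1783*I*sqrt(5)/11715 ≈ 2.1487 - 0.34033*I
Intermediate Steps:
f(t) = -t/8 (f(t) = t*(-1/8) = -t/8)
j(P) = 4*sqrt(P)
K(R, q) = -R/3 + q**2/12 (K(R, q) = -((-(q + q)/8)*q + R)/3 = -((-q/4)*q + R)/3 = -(-q**2/4 + R)/3 = -(R - q**2/4)/3 = -R/3 + q**2/12)
K(-76, 168)/((781*j(-5))) + 22170/10318 = (-1/3*(-76) + (1/12)*168**2)/((781*(4*sqrt(-5)))) + 22170/10318 = (76/3 + (1/12)*28224)/((781*(4*(I*sqrt(5))))) + 22170*(1/10318) = (76/3 + 2352)/((781*(4*I*sqrt(5)))) + 11085/5159 = 7132/(3*((3124*I*sqrt(5)))) + 11085/5159 = 7132*(-I*sqrt(5)/15620)/3 + 11085/5159 = -1783*I*sqrt(5)/11715 + 11085/5159 = 11085/5159 - 1783*I*sqrt(5)/11715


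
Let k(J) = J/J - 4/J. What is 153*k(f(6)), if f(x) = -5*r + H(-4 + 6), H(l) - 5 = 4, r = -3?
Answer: 255/2 ≈ 127.50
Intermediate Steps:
H(l) = 9 (H(l) = 5 + 4 = 9)
f(x) = 24 (f(x) = -5*(-3) + 9 = 15 + 9 = 24)
k(J) = 1 - 4/J
153*k(f(6)) = 153*((-4 + 24)/24) = 153*((1/24)*20) = 153*(⅚) = 255/2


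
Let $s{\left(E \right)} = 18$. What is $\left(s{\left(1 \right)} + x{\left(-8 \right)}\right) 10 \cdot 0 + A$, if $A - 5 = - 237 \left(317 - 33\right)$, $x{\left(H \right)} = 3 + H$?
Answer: $-67303$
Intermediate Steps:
$A = -67303$ ($A = 5 - 237 \left(317 - 33\right) = 5 - 67308 = -67303$)
$\left(s{\left(1 \right)} + x{\left(-8 \right)}\right) 10 \cdot 0 + A = \left(18 + \left(3 - 8\right)\right) 10 \cdot 0 - 67303 = \left(18 - 5\right) 0 - 67303 = 13 \cdot 0 - 67303 = 0 - 67303 = -67303$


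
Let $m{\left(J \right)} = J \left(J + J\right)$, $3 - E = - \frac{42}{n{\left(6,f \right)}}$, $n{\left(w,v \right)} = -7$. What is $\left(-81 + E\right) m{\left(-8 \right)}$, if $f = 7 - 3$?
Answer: $-10752$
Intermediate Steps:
$f = 4$ ($f = 7 - 3 = 4$)
$E = -3$ ($E = 3 - - \frac{42}{-7} = 3 - \left(-42\right) \left(- \frac{1}{7}\right) = 3 - 6 = -3$)
$m{\left(J \right)} = 2 J^{2}$ ($m{\left(J \right)} = J 2 J = 2 J^{2}$)
$\left(-81 + E\right) m{\left(-8 \right)} = \left(-81 - 3\right) 2 \left(-8\right)^{2} = - 84 \cdot 2 \cdot 64 = \left(-84\right) 128 = -10752$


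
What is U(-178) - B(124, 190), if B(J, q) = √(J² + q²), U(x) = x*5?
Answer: -890 - 2*√12869 ≈ -1116.9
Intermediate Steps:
U(x) = 5*x
U(-178) - B(124, 190) = 5*(-178) - √(124² + 190²) = -890 - √(15376 + 36100) = -890 - √51476 = -890 - 2*√12869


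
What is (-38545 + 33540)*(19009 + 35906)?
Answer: -274849575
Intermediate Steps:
(-38545 + 33540)*(19009 + 35906) = -5005*54915 = -274849575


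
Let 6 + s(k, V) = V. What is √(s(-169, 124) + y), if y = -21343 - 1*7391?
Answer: 14*I*√146 ≈ 169.16*I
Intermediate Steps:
s(k, V) = -6 + V
y = -28734 (y = -21343 - 7391 = -28734)
√(s(-169, 124) + y) = √((-6 + 124) - 28734) = √(118 - 28734) = √(-28616) = 14*I*√146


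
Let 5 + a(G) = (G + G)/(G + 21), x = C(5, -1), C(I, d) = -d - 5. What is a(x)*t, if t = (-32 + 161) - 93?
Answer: -3348/17 ≈ -196.94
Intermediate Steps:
C(I, d) = -5 - d
t = 36 (t = 129 - 93 = 36)
x = -4 (x = -5 - 1*(-1) = -5 + 1 = -4)
a(G) = -5 + 2*G/(21 + G) (a(G) = -5 + (G + G)/(G + 21) = -5 + (2*G)/(21 + G) = -5 + 2*G/(21 + G))
a(x)*t = (3*(-35 - 1*(-4))/(21 - 4))*36 = (3*(-35 + 4)/17)*36 = (3*(1/17)*(-31))*36 = -93/17*36 = -3348/17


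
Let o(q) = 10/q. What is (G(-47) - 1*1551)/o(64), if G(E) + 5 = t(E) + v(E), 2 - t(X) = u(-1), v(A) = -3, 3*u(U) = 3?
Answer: -49856/5 ≈ -9971.2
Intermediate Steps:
u(U) = 1 (u(U) = (1/3)*3 = 1)
t(X) = 1 (t(X) = 2 - 1*1 = 2 - 1 = 1)
G(E) = -7 (G(E) = -5 + (1 - 3) = -5 - 2 = -7)
(G(-47) - 1*1551)/o(64) = (-7 - 1*1551)/((10/64)) = (-7 - 1551)/((10*(1/64))) = -1558/5/32 = -1558*32/5 = -49856/5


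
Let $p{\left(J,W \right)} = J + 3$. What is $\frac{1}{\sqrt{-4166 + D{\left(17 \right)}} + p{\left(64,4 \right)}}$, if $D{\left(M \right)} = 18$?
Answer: $\frac{67}{8637} - \frac{2 i \sqrt{1037}}{8637} \approx 0.0077573 - 0.0074569 i$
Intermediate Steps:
$p{\left(J,W \right)} = 3 + J$
$\frac{1}{\sqrt{-4166 + D{\left(17 \right)}} + p{\left(64,4 \right)}} = \frac{1}{\sqrt{-4166 + 18} + \left(3 + 64\right)} = \frac{1}{\sqrt{-4148} + 67} = \frac{1}{2 i \sqrt{1037} + 67} = \frac{1}{67 + 2 i \sqrt{1037}}$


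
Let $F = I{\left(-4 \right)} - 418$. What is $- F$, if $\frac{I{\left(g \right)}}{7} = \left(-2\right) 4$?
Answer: $474$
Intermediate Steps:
$I{\left(g \right)} = -56$ ($I{\left(g \right)} = 7 \left(\left(-2\right) 4\right) = 7 \left(-8\right) = -56$)
$F = -474$ ($F = -56 - 418 = -474$)
$- F = \left(-1\right) \left(-474\right) = 474$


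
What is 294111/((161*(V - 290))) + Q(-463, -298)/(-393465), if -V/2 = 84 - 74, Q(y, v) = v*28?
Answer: -4612237423/785513526 ≈ -5.8716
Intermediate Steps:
Q(y, v) = 28*v
V = -20 (V = -2*(84 - 74) = -2*10 = -20)
294111/((161*(V - 290))) + Q(-463, -298)/(-393465) = 294111/((161*(-20 - 290))) + (28*(-298))/(-393465) = 294111/((161*(-310))) - 8344*(-1/393465) = 294111/(-49910) + 8344/393465 = 294111*(-1/49910) + 8344/393465 = -294111/49910 + 8344/393465 = -4612237423/785513526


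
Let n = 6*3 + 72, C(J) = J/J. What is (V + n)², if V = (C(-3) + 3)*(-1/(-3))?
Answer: 75076/9 ≈ 8341.8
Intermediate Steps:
C(J) = 1
n = 90 (n = 18 + 72 = 90)
V = 4/3 (V = (1 + 3)*(-1/(-3)) = 4*(-1*(-⅓)) = 4*(⅓) = 4/3 ≈ 1.3333)
(V + n)² = (4/3 + 90)² = (274/3)² = 75076/9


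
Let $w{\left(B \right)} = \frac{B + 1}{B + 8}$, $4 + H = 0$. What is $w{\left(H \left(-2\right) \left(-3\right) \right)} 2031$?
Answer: $\frac{46713}{16} \approx 2919.6$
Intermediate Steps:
$H = -4$ ($H = -4 + 0 = -4$)
$w{\left(B \right)} = \frac{1 + B}{8 + B}$
$w{\left(H \left(-2\right) \left(-3\right) \right)} 2031 = \frac{1 + \left(-4\right) \left(-2\right) \left(-3\right)}{8 + \left(-4\right) \left(-2\right) \left(-3\right)} 2031 = \frac{1 + 8 \left(-3\right)}{8 + 8 \left(-3\right)} 2031 = \frac{1 - 24}{8 - 24} \cdot 2031 = \frac{1}{-16} \left(-23\right) 2031 = \left(- \frac{1}{16}\right) \left(-23\right) 2031 = \frac{23}{16} \cdot 2031 = \frac{46713}{16}$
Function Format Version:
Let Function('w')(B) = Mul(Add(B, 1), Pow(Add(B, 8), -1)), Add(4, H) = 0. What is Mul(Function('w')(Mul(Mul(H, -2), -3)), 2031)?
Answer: Rational(46713, 16) ≈ 2919.6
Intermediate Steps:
H = -4 (H = Add(-4, 0) = -4)
Function('w')(B) = Mul(Pow(Add(8, B), -1), Add(1, B)) (Function('w')(B) = Mul(Add(1, B), Pow(Add(8, B), -1)) = Mul(Pow(Add(8, B), -1), Add(1, B)))
Mul(Function('w')(Mul(Mul(H, -2), -3)), 2031) = Mul(Mul(Pow(Add(8, Mul(Mul(-4, -2), -3)), -1), Add(1, Mul(Mul(-4, -2), -3))), 2031) = Mul(Mul(Pow(Add(8, Mul(8, -3)), -1), Add(1, Mul(8, -3))), 2031) = Mul(Mul(Pow(Add(8, -24), -1), Add(1, -24)), 2031) = Mul(Mul(Pow(-16, -1), -23), 2031) = Mul(Mul(Rational(-1, 16), -23), 2031) = Mul(Rational(23, 16), 2031) = Rational(46713, 16)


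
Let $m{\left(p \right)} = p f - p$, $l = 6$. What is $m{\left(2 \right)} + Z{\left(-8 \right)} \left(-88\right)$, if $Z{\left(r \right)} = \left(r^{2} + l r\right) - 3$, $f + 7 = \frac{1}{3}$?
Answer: $- \frac{3478}{3} \approx -1159.3$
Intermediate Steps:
$f = - \frac{20}{3}$ ($f = -7 + \frac{1}{3} = - \frac{20}{3} \approx -6.6667$)
$Z{\left(r \right)} = -3 + r^{2} + 6 r$ ($Z{\left(r \right)} = \left(r^{2} + 6 r\right) - 3 = -3 + r^{2} + 6 r$)
$m{\left(p \right)} = - \frac{23 p}{3}$ ($m{\left(p \right)} = p \left(- \frac{20}{3}\right) - p = - \frac{20 p}{3} - p = - \frac{23 p}{3}$)
$m{\left(2 \right)} + Z{\left(-8 \right)} \left(-88\right) = \left(- \frac{23}{3}\right) 2 + \left(-3 + \left(-8\right)^{2} + 6 \left(-8\right)\right) \left(-88\right) = - \frac{46}{3} + \left(-3 + 64 - 48\right) \left(-88\right) = - \frac{46}{3} + 13 \left(-88\right) = - \frac{46}{3} - 1144 = - \frac{3478}{3}$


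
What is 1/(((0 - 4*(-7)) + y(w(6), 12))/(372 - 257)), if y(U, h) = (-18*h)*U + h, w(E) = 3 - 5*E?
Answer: 115/5872 ≈ 0.019584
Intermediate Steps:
y(U, h) = h - 18*U*h (y(U, h) = -18*U*h + h = h - 18*U*h)
1/(((0 - 4*(-7)) + y(w(6), 12))/(372 - 257)) = 1/(((0 - 4*(-7)) + 12*(1 - 18*(3 - 5*6)))/(372 - 257)) = 1/(((0 + 28) + 12*(1 - 18*(3 - 30)))/115) = 1/((28 + 12*(1 - 18*(-27)))*(1/115)) = 1/((28 + 12*(1 + 486))*(1/115)) = 1/((28 + 12*487)*(1/115)) = 1/((28 + 5844)*(1/115)) = 1/(5872*(1/115)) = 1/(5872/115) = 115/5872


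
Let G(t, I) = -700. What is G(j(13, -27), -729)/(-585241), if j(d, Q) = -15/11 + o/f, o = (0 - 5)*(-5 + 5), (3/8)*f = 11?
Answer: 700/585241 ≈ 0.0011961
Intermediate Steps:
f = 88/3 (f = (8/3)*11 = 88/3 ≈ 29.333)
o = 0 (o = -5*0 = 0)
j(d, Q) = -15/11 (j(d, Q) = -15/11 + 0/(88/3) = -15*1/11 + 0*(3/88) = -15/11 + 0 = -15/11)
G(j(13, -27), -729)/(-585241) = -700/(-585241) = -700*(-1/585241) = 700/585241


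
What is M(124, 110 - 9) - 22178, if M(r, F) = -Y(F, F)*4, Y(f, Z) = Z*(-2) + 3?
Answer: -21382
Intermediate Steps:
Y(f, Z) = 3 - 2*Z (Y(f, Z) = -2*Z + 3 = 3 - 2*Z)
M(r, F) = -12 + 8*F (M(r, F) = -(3 - 2*F)*4 = (-3 + 2*F)*4 = -12 + 8*F)
M(124, 110 - 9) - 22178 = (-12 + 8*(110 - 9)) - 22178 = (-12 + 8*101) - 22178 = (-12 + 808) - 22178 = 796 - 22178 = -21382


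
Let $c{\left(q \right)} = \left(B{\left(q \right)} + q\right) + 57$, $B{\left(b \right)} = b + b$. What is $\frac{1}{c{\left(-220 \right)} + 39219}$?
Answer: $\frac{1}{38616} \approx 2.5896 \cdot 10^{-5}$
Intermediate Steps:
$B{\left(b \right)} = 2 b$
$c{\left(q \right)} = 57 + 3 q$ ($c{\left(q \right)} = \left(2 q + q\right) + 57 = 3 q + 57 = 57 + 3 q$)
$\frac{1}{c{\left(-220 \right)} + 39219} = \frac{1}{\left(57 + 3 \left(-220\right)\right) + 39219} = \frac{1}{\left(57 - 660\right) + 39219} = \frac{1}{-603 + 39219} = \frac{1}{38616}$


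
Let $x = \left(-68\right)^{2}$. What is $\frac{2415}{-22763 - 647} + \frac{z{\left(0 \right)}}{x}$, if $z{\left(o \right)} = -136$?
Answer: $- \frac{5276}{39797} \approx -0.13257$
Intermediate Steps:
$x = 4624$
$\frac{2415}{-22763 - 647} + \frac{z{\left(0 \right)}}{x} = \frac{2415}{-22763 - 647} - \frac{136}{4624} = \frac{2415}{-23410} - \frac{1}{34} = 2415 \left(- \frac{1}{23410}\right) - \frac{1}{34} = - \frac{483}{4682} - \frac{1}{34} = - \frac{5276}{39797}$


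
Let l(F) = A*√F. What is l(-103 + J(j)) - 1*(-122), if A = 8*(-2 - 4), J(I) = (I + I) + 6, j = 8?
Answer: 122 - 432*I ≈ 122.0 - 432.0*I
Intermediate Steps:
J(I) = 6 + 2*I (J(I) = 2*I + 6 = 6 + 2*I)
A = -48 (A = 8*(-6) = -48)
l(F) = -48*√F
l(-103 + J(j)) - 1*(-122) = -48*√(-103 + (6 + 2*8)) - 1*(-122) = -48*√(-103 + (6 + 16)) + 122 = -48*√(-103 + 22) + 122 = -432*I + 122 = 122 - 432*I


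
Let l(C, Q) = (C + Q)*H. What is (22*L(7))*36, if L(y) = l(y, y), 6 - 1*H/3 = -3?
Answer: 299376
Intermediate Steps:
H = 27 (H = 18 - 3*(-3) = 18 + 9 = 27)
l(C, Q) = 27*C + 27*Q (l(C, Q) = (C + Q)*27 = 27*C + 27*Q)
L(y) = 54*y (L(y) = 27*y + 27*y = 54*y)
(22*L(7))*36 = (22*(54*7))*36 = (22*378)*36 = 8316*36 = 299376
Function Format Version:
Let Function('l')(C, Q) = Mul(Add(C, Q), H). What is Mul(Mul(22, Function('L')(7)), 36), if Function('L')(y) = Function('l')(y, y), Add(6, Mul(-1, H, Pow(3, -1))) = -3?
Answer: 299376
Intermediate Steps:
H = 27 (H = Add(18, Mul(-3, -3)) = Add(18, 9) = 27)
Function('l')(C, Q) = Add(Mul(27, C), Mul(27, Q)) (Function('l')(C, Q) = Mul(Add(C, Q), 27) = Add(Mul(27, C), Mul(27, Q)))
Function('L')(y) = Mul(54, y) (Function('L')(y) = Add(Mul(27, y), Mul(27, y)) = Mul(54, y))
Mul(Mul(22, Function('L')(7)), 36) = Mul(Mul(22, Mul(54, 7)), 36) = Mul(Mul(22, 378), 36) = Mul(8316, 36) = 299376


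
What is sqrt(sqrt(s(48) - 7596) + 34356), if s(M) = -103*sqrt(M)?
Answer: sqrt(34356 + 2*I*sqrt(1899 + 103*sqrt(3))) ≈ 185.35 + 0.246*I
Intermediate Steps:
sqrt(sqrt(s(48) - 7596) + 34356) = sqrt(sqrt(-412*sqrt(3) - 7596) + 34356) = sqrt(sqrt(-7596 - 412*sqrt(3)) + 34356) = sqrt(34356 + sqrt(-7596 - 412*sqrt(3)))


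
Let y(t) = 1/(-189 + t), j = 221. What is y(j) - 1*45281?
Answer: -1448991/32 ≈ -45281.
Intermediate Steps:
y(j) - 1*45281 = 1/(-189 + 221) - 1*45281 = 1/32 - 45281 = -1448991/32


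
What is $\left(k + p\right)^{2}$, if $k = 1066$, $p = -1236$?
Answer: $28900$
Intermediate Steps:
$\left(k + p\right)^{2} = \left(1066 - 1236\right)^{2} = \left(-170\right)^{2} = 28900$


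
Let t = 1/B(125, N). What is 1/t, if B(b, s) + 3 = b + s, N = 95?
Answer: 217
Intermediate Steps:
B(b, s) = -3 + b + s (B(b, s) = -3 + (b + s) = -3 + b + s)
t = 1/217 (t = 1/(-3 + 125 + 95) = 1/217 ≈ 0.0046083)
1/t = 1/(1/217) = 217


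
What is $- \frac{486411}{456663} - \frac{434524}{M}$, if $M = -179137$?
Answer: $\frac{37098942035}{27268413277} \approx 1.3605$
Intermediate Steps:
$- \frac{486411}{456663} - \frac{434524}{M} = - \frac{486411}{456663} - \frac{434524}{-179137} = \left(-486411\right) \frac{1}{456663} - - \frac{434524}{179137} = - \frac{162137}{152221} + \frac{434524}{179137} = \frac{37098942035}{27268413277}$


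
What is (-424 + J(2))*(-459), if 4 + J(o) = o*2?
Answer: 194616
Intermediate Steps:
J(o) = -4 + 2*o (J(o) = -4 + o*2 = -4 + 2*o)
(-424 + J(2))*(-459) = (-424 + (-4 + 2*2))*(-459) = (-424 + (-4 + 4))*(-459) = (-424 + 0)*(-459) = -424*(-459) = 194616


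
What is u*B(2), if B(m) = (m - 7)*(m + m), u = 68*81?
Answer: -110160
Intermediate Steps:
u = 5508
B(m) = 2*m*(-7 + m) (B(m) = (-7 + m)*(2*m) = 2*m*(-7 + m))
u*B(2) = 5508*(2*2*(-7 + 2)) = 5508*(2*2*(-5)) = 5508*(-20) = -110160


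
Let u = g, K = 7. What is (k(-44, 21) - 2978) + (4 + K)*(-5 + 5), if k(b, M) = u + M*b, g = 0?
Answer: -3902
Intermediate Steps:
u = 0
k(b, M) = M*b (k(b, M) = 0 + M*b = M*b)
(k(-44, 21) - 2978) + (4 + K)*(-5 + 5) = (21*(-44) - 2978) + (4 + 7)*(-5 + 5) = (-924 - 2978) + 11*0 = -3902 + 0 = -3902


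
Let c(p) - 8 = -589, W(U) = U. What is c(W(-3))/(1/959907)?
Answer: -557705967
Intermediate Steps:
c(p) = -581 (c(p) = 8 - 589 = -581)
c(W(-3))/(1/959907) = -581/(1/959907) = -581/1/959907 = -581*959907 = -557705967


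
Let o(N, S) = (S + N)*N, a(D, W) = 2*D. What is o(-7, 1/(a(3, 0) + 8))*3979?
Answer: 385963/2 ≈ 1.9298e+5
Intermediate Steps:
o(N, S) = N*(N + S) (o(N, S) = (N + S)*N = N*(N + S))
o(-7, 1/(a(3, 0) + 8))*3979 = -7*(-7 + 1/(2*3 + 8))*3979 = -7*(-7 + 1/(6 + 8))*3979 = -7*(-7 + 1/14)*3979 = -7*(-97/14)*3979 = (97/2)*3979 = 385963/2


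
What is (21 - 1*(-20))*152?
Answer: 6232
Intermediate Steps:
(21 - 1*(-20))*152 = (21 + 20)*152 = 41*152 = 6232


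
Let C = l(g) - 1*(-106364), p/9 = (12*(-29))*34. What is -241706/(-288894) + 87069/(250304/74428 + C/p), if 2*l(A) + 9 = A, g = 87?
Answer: 1465919271781558967/39797293682397 ≈ 36835.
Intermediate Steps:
l(A) = -9/2 + A/2
p = -106488 (p = 9*((12*(-29))*34) = 9*(-348*34) = 9*(-11832) = -106488)
C = 106403 (C = (-9/2 + (½)*87) - 1*(-106364) = (-9/2 + 87/2) + 106364 = 39 + 106364 = 106403)
-241706/(-288894) + 87069/(250304/74428 + C/p) = -241706/(-288894) + 87069/(250304/74428 + 106403/(-106488)) = -241706*(-1/288894) + 87069/(250304*(1/74428) + 106403*(-1/106488)) = 120853/144447 + 87069/(62576/18607 - 6259/6264) = 120853/144447 + 87069/(275514851/116554248) = 120853/144447 + 87069*(116554248/275514851) = 120853/144447 + 10148261819112/275514851 = 1465919271781558967/39797293682397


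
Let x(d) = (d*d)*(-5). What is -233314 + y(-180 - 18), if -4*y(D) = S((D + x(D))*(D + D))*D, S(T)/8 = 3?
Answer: -232126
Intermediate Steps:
x(d) = -5*d² (x(d) = d²*(-5) = -5*d²)
S(T) = 24 (S(T) = 8*3 = 24)
y(D) = -6*D
-233314 + y(-180 - 18) = -233314 - 6*(-180 - 18) = -233314 - 6*(-198) = -233314 + 1188 = -232126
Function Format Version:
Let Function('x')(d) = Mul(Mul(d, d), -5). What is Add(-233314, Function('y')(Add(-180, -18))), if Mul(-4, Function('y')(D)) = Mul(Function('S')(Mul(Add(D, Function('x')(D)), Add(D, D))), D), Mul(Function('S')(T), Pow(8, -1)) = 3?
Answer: -232126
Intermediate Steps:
Function('x')(d) = Mul(-5, Pow(d, 2)) (Function('x')(d) = Mul(Pow(d, 2), -5) = Mul(-5, Pow(d, 2)))
Function('S')(T) = 24 (Function('S')(T) = Mul(8, 3) = 24)
Function('y')(D) = Mul(-6, D) (Function('y')(D) = Mul(Rational(-1, 4), Mul(24, D)) = Mul(-6, D))
Add(-233314, Function('y')(Add(-180, -18))) = Add(-233314, Mul(-6, Add(-180, -18))) = Add(-233314, Mul(-6, -198)) = Add(-233314, 1188) = -232126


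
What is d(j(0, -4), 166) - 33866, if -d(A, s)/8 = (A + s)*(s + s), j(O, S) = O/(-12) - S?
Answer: -485386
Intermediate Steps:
j(O, S) = -S - O/12 (j(O, S) = O*(-1/12) - S = -O/12 - S = -S - O/12)
d(A, s) = -16*s*(A + s) (d(A, s) = -8*(A + s)*(s + s) = -8*(A + s)*2*s = -16*s*(A + s))
d(j(0, -4), 166) - 33866 = -16*166*((-1*(-4) - 1/12*0) + 166) - 33866 = -16*166*((4 + 0) + 166) - 33866 = -16*166*(4 + 166) - 33866 = -16*166*170 - 33866 = -451520 - 33866 = -485386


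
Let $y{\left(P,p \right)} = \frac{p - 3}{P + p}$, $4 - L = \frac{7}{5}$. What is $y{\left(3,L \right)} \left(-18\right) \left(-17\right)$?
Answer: $- \frac{153}{7} \approx -21.857$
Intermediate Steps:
$L = \frac{13}{5}$ ($L = 4 - \frac{7}{5} = \frac{13}{5} \approx 2.6$)
$y{\left(P,p \right)} = \frac{-3 + p}{P + p}$
$y{\left(3,L \right)} \left(-18\right) \left(-17\right) = \frac{-3 + \frac{13}{5}}{3 + \frac{13}{5}} \left(-18\right) \left(-17\right) = \frac{1}{\frac{28}{5}} \left(- \frac{2}{5}\right) \left(-18\right) \left(-17\right) = \frac{5}{28} \left(- \frac{2}{5}\right) \left(-18\right) \left(-17\right) = \left(- \frac{1}{14}\right) \left(-18\right) \left(-17\right) = \frac{9}{7} \left(-17\right) = - \frac{153}{7}$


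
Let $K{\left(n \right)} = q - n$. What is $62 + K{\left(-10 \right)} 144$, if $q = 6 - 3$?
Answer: $1934$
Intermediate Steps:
$q = 3$
$K{\left(n \right)} = 3 - n$
$62 + K{\left(-10 \right)} 144 = 62 + \left(3 - -10\right) 144 = 62 + \left(3 + 10\right) 144 = 62 + 13 \cdot 144 = 62 + 1872 = 1934$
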